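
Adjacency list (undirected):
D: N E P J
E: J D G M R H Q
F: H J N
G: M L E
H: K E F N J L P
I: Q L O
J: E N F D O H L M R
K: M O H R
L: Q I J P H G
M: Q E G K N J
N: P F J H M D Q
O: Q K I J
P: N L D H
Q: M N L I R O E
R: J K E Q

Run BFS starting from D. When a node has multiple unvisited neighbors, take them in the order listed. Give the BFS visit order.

Visit D; enqueue N, E, P, J → queue [N, E, P, J]
Visit N; enqueue F, H, M, Q → queue [E, P, J, F, H, M, Q]
Visit E; enqueue G, R → queue [P, J, F, H, M, Q, G, R]
Visit P; enqueue L → queue [J, F, H, M, Q, G, R, L]
Visit J; enqueue O → queue [F, H, M, Q, G, R, L, O]
Visit F → queue [H, M, Q, G, R, L, O]
Visit H; enqueue K → queue [M, Q, G, R, L, O, K]
Visit M → queue [Q, G, R, L, O, K]
Visit Q; enqueue I → queue [G, R, L, O, K, I]
Visit G → queue [R, L, O, K, I]
Visit R → queue [L, O, K, I]
Visit L → queue [O, K, I]
Visit O → queue [K, I]
Visit K → queue [I]
Visit I → queue []

D N E P J F H M Q G R L O K I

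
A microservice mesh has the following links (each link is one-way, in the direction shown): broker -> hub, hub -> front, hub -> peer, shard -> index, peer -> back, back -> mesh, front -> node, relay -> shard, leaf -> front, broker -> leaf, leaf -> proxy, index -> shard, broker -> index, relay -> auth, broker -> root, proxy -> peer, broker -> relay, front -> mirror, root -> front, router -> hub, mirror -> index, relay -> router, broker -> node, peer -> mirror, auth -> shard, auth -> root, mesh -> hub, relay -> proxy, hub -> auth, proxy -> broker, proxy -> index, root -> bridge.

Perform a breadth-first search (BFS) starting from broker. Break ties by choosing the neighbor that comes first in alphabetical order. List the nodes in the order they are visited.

Visit broker; enqueue hub, index, leaf, node, relay, root → queue [hub, index, leaf, node, relay, root]
Visit hub; enqueue auth, front, peer → queue [index, leaf, node, relay, root, auth, front, peer]
Visit index; enqueue shard → queue [leaf, node, relay, root, auth, front, peer, shard]
Visit leaf; enqueue proxy → queue [node, relay, root, auth, front, peer, shard, proxy]
Visit node → queue [relay, root, auth, front, peer, shard, proxy]
Visit relay; enqueue router → queue [root, auth, front, peer, shard, proxy, router]
Visit root; enqueue bridge → queue [auth, front, peer, shard, proxy, router, bridge]
Visit auth → queue [front, peer, shard, proxy, router, bridge]
Visit front; enqueue mirror → queue [peer, shard, proxy, router, bridge, mirror]
Visit peer; enqueue back → queue [shard, proxy, router, bridge, mirror, back]
Visit shard → queue [proxy, router, bridge, mirror, back]
Visit proxy → queue [router, bridge, mirror, back]
Visit router → queue [bridge, mirror, back]
Visit bridge → queue [mirror, back]
Visit mirror → queue [back]
Visit back; enqueue mesh → queue [mesh]
Visit mesh → queue []

broker, hub, index, leaf, node, relay, root, auth, front, peer, shard, proxy, router, bridge, mirror, back, mesh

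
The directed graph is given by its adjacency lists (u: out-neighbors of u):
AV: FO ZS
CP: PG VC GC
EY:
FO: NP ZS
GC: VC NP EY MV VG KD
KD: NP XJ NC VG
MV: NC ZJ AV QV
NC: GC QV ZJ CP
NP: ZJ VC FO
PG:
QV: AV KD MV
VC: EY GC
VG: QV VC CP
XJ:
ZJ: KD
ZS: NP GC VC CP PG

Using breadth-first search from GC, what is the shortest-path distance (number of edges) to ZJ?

Level 0: GC
Level 1: EY, KD, MV, NP, VC, VG
Level 2: AV, CP, FO, NC, QV, XJ, ZJ
Level 3: PG, ZS
ZJ first appears at level 2.

2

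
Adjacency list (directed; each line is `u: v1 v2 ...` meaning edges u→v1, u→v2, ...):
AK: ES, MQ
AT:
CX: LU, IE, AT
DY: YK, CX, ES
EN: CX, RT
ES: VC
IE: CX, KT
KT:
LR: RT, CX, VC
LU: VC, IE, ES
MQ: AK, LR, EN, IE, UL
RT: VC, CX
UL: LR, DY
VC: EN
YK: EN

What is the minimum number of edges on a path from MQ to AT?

Level 0: MQ
Level 1: AK, EN, IE, LR, UL
Level 2: CX, DY, ES, KT, RT, VC
Level 3: AT, LU, YK
AT first appears at level 3.

3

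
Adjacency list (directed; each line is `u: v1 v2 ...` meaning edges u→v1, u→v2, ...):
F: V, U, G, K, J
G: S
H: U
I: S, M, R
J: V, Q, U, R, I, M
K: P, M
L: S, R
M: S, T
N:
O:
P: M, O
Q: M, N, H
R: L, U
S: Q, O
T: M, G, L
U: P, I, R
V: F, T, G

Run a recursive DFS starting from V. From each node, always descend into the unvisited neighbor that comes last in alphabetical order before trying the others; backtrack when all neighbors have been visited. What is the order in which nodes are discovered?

V → T → M → S → Q → N → H → U → R → L → P → O → I → G → F → K → J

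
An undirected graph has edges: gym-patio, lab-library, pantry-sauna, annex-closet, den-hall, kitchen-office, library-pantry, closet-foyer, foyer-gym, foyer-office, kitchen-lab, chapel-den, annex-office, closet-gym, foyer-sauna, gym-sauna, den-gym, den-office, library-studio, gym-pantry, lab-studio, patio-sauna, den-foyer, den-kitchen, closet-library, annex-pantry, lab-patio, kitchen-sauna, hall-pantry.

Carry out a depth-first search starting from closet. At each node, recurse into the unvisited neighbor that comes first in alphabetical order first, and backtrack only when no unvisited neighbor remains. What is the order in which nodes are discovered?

closet -> annex -> office -> den -> chapel -> foyer -> gym -> pantry -> hall -> library -> lab -> kitchen -> sauna -> patio -> studio

Visit closet
closet → annex
annex → office
office → den
den → chapel
den → foyer
foyer → gym
gym → pantry
pantry → hall
pantry → library
library → lab
lab → kitchen
kitchen → sauna
sauna → patio
lab → studio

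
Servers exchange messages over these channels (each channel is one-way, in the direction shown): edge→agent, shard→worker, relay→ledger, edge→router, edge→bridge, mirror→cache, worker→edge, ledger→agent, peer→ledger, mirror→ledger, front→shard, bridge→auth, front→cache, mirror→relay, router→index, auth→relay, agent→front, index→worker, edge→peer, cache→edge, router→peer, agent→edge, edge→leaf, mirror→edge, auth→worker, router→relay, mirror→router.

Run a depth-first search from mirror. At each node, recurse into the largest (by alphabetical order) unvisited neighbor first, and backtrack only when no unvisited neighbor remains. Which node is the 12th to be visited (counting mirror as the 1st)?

bridge

Visit mirror
mirror → router
router → relay
relay → ledger
ledger → agent
agent → front
front → shard
shard → worker
worker → edge
edge → peer
edge → leaf
edge → bridge
bridge → auth
front → cache
router → index

Visit order: mirror, router, relay, ledger, agent, front, shard, worker, edge, peer, leaf, bridge, auth, cache, index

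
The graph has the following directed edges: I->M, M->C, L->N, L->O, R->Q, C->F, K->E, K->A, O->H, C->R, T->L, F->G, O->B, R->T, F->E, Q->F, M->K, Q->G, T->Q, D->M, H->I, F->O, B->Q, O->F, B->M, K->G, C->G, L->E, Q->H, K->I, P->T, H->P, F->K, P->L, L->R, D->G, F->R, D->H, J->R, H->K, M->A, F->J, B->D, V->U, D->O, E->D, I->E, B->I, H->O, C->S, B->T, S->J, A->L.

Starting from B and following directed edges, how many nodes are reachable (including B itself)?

BFS from B visits: B, T, Q, M, I, D, L, H, G, F, K, C, A, E, O, R, N, P, J, S
Reachable nodes: 20 of 22 total.

20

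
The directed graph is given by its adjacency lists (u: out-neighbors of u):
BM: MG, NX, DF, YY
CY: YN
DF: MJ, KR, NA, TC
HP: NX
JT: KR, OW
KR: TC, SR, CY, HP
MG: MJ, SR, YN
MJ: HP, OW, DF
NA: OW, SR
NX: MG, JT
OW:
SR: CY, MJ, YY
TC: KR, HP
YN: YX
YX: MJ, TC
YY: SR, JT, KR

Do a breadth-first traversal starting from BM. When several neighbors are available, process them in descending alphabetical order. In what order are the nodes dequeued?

Visit BM; enqueue YY, NX, MG, DF → queue [YY, NX, MG, DF]
Visit YY; enqueue SR, KR, JT → queue [NX, MG, DF, SR, KR, JT]
Visit NX → queue [MG, DF, SR, KR, JT]
Visit MG; enqueue YN, MJ → queue [DF, SR, KR, JT, YN, MJ]
Visit DF; enqueue TC, NA → queue [SR, KR, JT, YN, MJ, TC, NA]
Visit SR; enqueue CY → queue [KR, JT, YN, MJ, TC, NA, CY]
Visit KR; enqueue HP → queue [JT, YN, MJ, TC, NA, CY, HP]
Visit JT; enqueue OW → queue [YN, MJ, TC, NA, CY, HP, OW]
Visit YN; enqueue YX → queue [MJ, TC, NA, CY, HP, OW, YX]
Visit MJ → queue [TC, NA, CY, HP, OW, YX]
Visit TC → queue [NA, CY, HP, OW, YX]
Visit NA → queue [CY, HP, OW, YX]
Visit CY → queue [HP, OW, YX]
Visit HP → queue [OW, YX]
Visit OW → queue [YX]
Visit YX → queue []

BM, YY, NX, MG, DF, SR, KR, JT, YN, MJ, TC, NA, CY, HP, OW, YX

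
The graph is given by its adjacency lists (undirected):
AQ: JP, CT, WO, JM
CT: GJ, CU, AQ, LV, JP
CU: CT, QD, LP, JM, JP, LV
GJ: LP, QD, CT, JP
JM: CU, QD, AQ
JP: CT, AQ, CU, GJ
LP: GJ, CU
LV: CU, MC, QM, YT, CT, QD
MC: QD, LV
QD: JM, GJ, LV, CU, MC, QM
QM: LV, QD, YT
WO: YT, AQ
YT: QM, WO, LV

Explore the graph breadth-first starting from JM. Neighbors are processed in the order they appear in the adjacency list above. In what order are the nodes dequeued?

JM, CU, QD, AQ, CT, LP, JP, LV, GJ, MC, QM, WO, YT

Visit JM; enqueue CU, QD, AQ → queue [CU, QD, AQ]
Visit CU; enqueue CT, LP, JP, LV → queue [QD, AQ, CT, LP, JP, LV]
Visit QD; enqueue GJ, MC, QM → queue [AQ, CT, LP, JP, LV, GJ, MC, QM]
Visit AQ; enqueue WO → queue [CT, LP, JP, LV, GJ, MC, QM, WO]
Visit CT → queue [LP, JP, LV, GJ, MC, QM, WO]
Visit LP → queue [JP, LV, GJ, MC, QM, WO]
Visit JP → queue [LV, GJ, MC, QM, WO]
Visit LV; enqueue YT → queue [GJ, MC, QM, WO, YT]
Visit GJ → queue [MC, QM, WO, YT]
Visit MC → queue [QM, WO, YT]
Visit QM → queue [WO, YT]
Visit WO → queue [YT]
Visit YT → queue []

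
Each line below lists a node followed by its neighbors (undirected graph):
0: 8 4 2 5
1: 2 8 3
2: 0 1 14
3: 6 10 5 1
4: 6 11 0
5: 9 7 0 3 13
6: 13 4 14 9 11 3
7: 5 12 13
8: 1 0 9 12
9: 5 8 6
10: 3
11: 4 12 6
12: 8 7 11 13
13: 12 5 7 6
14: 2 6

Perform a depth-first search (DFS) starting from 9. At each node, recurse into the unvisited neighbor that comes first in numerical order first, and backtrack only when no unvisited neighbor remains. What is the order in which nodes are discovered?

9, 5, 0, 2, 1, 3, 6, 4, 11, 12, 7, 13, 8, 14, 10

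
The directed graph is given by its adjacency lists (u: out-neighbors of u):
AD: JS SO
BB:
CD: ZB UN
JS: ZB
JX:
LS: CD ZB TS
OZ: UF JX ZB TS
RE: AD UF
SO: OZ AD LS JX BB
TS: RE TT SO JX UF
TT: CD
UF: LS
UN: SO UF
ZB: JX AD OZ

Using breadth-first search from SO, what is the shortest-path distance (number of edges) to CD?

2

Level 0: SO
Level 1: AD, BB, JX, LS, OZ
Level 2: CD, JS, TS, UF, ZB
Level 3: RE, TT, UN
CD first appears at level 2.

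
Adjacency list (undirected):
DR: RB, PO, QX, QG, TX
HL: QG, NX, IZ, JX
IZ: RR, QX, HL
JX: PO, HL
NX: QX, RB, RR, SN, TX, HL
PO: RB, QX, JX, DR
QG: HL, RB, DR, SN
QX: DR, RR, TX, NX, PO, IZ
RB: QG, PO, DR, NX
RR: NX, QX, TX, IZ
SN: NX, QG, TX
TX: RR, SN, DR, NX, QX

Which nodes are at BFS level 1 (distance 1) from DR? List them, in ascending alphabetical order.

Level 0: DR
Level 1: PO, QG, QX, RB, TX
Level 2: HL, IZ, JX, NX, RR, SN

PO, QG, QX, RB, TX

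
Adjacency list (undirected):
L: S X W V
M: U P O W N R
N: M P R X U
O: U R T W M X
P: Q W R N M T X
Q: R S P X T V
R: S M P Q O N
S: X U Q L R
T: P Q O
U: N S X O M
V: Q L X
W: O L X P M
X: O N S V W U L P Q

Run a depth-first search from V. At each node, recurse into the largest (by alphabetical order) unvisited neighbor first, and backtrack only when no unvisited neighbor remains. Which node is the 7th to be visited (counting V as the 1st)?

S

Visit V
V → X
X → W
W → P
P → T
T → Q
Q → S
S → U
U → O
O → R
R → N
N → M
S → L

Visit order: V, X, W, P, T, Q, S, U, O, R, N, M, L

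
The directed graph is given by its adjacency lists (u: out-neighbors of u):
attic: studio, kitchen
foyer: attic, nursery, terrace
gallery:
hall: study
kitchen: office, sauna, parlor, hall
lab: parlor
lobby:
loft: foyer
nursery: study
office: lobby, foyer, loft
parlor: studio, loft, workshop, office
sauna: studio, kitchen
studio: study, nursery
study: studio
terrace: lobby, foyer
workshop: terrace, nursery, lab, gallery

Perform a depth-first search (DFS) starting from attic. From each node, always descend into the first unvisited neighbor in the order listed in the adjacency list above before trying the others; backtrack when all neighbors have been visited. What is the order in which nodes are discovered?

Visit attic
attic → studio
studio → study
studio → nursery
attic → kitchen
kitchen → office
office → lobby
office → foyer
foyer → terrace
office → loft
kitchen → sauna
kitchen → parlor
parlor → workshop
workshop → lab
workshop → gallery
kitchen → hall

attic → studio → study → nursery → kitchen → office → lobby → foyer → terrace → loft → sauna → parlor → workshop → lab → gallery → hall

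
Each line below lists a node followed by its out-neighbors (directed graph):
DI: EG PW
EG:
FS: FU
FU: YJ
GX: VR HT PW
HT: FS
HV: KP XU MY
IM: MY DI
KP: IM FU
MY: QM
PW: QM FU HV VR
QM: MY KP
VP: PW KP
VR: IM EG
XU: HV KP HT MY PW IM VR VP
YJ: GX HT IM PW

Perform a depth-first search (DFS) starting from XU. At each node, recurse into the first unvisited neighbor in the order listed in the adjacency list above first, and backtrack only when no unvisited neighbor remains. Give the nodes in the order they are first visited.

XU, HV, KP, IM, MY, QM, DI, EG, PW, FU, YJ, GX, VR, HT, FS, VP

Visit XU
XU → HV
HV → KP
KP → IM
IM → MY
MY → QM
IM → DI
DI → EG
DI → PW
PW → FU
FU → YJ
YJ → GX
GX → VR
GX → HT
HT → FS
XU → VP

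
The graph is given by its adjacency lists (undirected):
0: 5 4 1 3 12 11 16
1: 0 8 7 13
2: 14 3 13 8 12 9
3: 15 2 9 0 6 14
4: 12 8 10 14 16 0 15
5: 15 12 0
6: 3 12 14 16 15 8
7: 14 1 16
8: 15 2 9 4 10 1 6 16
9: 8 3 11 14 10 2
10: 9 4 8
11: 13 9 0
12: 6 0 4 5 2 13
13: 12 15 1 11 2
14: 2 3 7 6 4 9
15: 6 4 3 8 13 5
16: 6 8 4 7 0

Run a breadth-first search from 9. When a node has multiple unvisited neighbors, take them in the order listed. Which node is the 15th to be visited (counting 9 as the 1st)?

Visit 9; enqueue 8, 3, 11, 14, 10, 2 → queue [8, 3, 11, 14, 10, 2]
Visit 8; enqueue 15, 4, 1, 6, 16 → queue [3, 11, 14, 10, 2, 15, 4, 1, 6, 16]
Visit 3; enqueue 0 → queue [11, 14, 10, 2, 15, 4, 1, 6, 16, 0]
Visit 11; enqueue 13 → queue [14, 10, 2, 15, 4, 1, 6, 16, 0, 13]
Visit 14; enqueue 7 → queue [10, 2, 15, 4, 1, 6, 16, 0, 13, 7]
Visit 10 → queue [2, 15, 4, 1, 6, 16, 0, 13, 7]
Visit 2; enqueue 12 → queue [15, 4, 1, 6, 16, 0, 13, 7, 12]
Visit 15; enqueue 5 → queue [4, 1, 6, 16, 0, 13, 7, 12, 5]
Visit 4 → queue [1, 6, 16, 0, 13, 7, 12, 5]
Visit 1 → queue [6, 16, 0, 13, 7, 12, 5]
Visit 6 → queue [16, 0, 13, 7, 12, 5]
Visit 16 → queue [0, 13, 7, 12, 5]
Visit 0 → queue [13, 7, 12, 5]
Visit 13 → queue [7, 12, 5]
Visit 7 → queue [12, 5]
Visit 12 → queue [5]
Visit 5 → queue []

Visit order: 9, 8, 3, 11, 14, 10, 2, 15, 4, 1, 6, 16, 0, 13, 7, 12, 5

7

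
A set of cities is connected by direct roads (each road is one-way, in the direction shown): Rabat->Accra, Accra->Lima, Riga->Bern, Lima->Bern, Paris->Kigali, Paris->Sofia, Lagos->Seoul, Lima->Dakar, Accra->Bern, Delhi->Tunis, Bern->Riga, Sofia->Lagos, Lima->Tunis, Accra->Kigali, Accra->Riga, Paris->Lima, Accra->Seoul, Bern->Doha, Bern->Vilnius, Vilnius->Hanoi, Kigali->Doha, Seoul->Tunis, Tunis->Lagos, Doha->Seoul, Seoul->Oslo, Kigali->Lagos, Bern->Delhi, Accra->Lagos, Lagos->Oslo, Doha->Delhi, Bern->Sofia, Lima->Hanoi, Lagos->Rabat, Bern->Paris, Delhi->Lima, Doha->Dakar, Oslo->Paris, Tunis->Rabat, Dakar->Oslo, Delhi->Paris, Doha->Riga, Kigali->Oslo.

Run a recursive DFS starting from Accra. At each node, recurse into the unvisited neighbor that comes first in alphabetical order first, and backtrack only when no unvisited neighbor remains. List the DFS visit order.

Visit Accra
Accra → Bern
Bern → Delhi
Delhi → Lima
Lima → Dakar
Dakar → Oslo
Oslo → Paris
Paris → Kigali
Kigali → Doha
Doha → Riga
Doha → Seoul
Seoul → Tunis
Tunis → Lagos
Lagos → Rabat
Paris → Sofia
Lima → Hanoi
Bern → Vilnius

Accra, Bern, Delhi, Lima, Dakar, Oslo, Paris, Kigali, Doha, Riga, Seoul, Tunis, Lagos, Rabat, Sofia, Hanoi, Vilnius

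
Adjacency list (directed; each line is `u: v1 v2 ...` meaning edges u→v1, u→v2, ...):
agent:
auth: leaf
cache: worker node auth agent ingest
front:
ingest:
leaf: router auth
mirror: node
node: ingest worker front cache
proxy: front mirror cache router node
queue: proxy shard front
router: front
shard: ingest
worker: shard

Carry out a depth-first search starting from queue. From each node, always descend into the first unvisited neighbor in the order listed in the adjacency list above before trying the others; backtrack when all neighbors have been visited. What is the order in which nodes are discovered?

Visit queue
queue → proxy
proxy → front
proxy → mirror
mirror → node
node → ingest
node → worker
worker → shard
node → cache
cache → auth
auth → leaf
leaf → router
cache → agent

queue → proxy → front → mirror → node → ingest → worker → shard → cache → auth → leaf → router → agent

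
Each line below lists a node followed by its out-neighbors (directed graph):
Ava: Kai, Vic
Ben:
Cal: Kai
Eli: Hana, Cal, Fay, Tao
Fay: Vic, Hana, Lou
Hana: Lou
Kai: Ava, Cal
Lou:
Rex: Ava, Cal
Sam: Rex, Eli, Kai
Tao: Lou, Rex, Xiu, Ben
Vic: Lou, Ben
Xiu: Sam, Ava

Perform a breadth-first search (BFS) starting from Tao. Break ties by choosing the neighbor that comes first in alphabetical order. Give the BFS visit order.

Visit Tao; enqueue Ben, Lou, Rex, Xiu → queue [Ben, Lou, Rex, Xiu]
Visit Ben → queue [Lou, Rex, Xiu]
Visit Lou → queue [Rex, Xiu]
Visit Rex; enqueue Ava, Cal → queue [Xiu, Ava, Cal]
Visit Xiu; enqueue Sam → queue [Ava, Cal, Sam]
Visit Ava; enqueue Kai, Vic → queue [Cal, Sam, Kai, Vic]
Visit Cal → queue [Sam, Kai, Vic]
Visit Sam; enqueue Eli → queue [Kai, Vic, Eli]
Visit Kai → queue [Vic, Eli]
Visit Vic → queue [Eli]
Visit Eli; enqueue Fay, Hana → queue [Fay, Hana]
Visit Fay → queue [Hana]
Visit Hana → queue []

Tao, Ben, Lou, Rex, Xiu, Ava, Cal, Sam, Kai, Vic, Eli, Fay, Hana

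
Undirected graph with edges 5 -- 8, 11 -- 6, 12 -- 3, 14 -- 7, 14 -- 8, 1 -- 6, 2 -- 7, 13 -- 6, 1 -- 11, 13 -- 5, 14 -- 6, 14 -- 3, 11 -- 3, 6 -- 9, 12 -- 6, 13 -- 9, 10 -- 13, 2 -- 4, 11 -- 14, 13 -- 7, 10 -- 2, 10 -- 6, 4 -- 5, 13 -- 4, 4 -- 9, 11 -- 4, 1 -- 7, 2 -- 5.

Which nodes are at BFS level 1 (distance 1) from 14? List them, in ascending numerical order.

3, 6, 7, 8, 11

Level 0: 14
Level 1: 3, 6, 7, 8, 11
Level 2: 1, 2, 4, 5, 9, 10, 12, 13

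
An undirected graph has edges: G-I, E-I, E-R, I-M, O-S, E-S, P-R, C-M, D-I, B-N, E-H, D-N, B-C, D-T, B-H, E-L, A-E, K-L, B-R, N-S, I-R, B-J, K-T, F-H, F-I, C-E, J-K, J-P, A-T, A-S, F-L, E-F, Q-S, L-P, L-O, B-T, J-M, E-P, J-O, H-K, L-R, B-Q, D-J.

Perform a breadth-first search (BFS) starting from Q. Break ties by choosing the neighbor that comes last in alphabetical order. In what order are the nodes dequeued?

Q, S, B, O, N, E, A, T, R, J, H, C, L, D, P, I, F, K, M, G

Visit Q; enqueue S, B → queue [S, B]
Visit S; enqueue O, N, E, A → queue [B, O, N, E, A]
Visit B; enqueue T, R, J, H, C → queue [O, N, E, A, T, R, J, H, C]
Visit O; enqueue L → queue [N, E, A, T, R, J, H, C, L]
Visit N; enqueue D → queue [E, A, T, R, J, H, C, L, D]
Visit E; enqueue P, I, F → queue [A, T, R, J, H, C, L, D, P, I, F]
Visit A → queue [T, R, J, H, C, L, D, P, I, F]
Visit T; enqueue K → queue [R, J, H, C, L, D, P, I, F, K]
Visit R → queue [J, H, C, L, D, P, I, F, K]
Visit J; enqueue M → queue [H, C, L, D, P, I, F, K, M]
Visit H → queue [C, L, D, P, I, F, K, M]
Visit C → queue [L, D, P, I, F, K, M]
Visit L → queue [D, P, I, F, K, M]
Visit D → queue [P, I, F, K, M]
Visit P → queue [I, F, K, M]
Visit I; enqueue G → queue [F, K, M, G]
Visit F → queue [K, M, G]
Visit K → queue [M, G]
Visit M → queue [G]
Visit G → queue []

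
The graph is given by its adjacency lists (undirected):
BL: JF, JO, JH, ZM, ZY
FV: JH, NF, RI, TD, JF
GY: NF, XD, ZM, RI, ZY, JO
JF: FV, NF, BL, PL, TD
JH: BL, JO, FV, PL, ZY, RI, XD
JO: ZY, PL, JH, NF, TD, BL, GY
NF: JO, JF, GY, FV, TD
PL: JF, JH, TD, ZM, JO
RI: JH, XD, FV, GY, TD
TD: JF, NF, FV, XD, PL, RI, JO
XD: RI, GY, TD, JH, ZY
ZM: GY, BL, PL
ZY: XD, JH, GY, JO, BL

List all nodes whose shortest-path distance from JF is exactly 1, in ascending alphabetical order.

Level 0: JF
Level 1: BL, FV, NF, PL, TD
Level 2: GY, JH, JO, RI, XD, ZM, ZY

BL, FV, NF, PL, TD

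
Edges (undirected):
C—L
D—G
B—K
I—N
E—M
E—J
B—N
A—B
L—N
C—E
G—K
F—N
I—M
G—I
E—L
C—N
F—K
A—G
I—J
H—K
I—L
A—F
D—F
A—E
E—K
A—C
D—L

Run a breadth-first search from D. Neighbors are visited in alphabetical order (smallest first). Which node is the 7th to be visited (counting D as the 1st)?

N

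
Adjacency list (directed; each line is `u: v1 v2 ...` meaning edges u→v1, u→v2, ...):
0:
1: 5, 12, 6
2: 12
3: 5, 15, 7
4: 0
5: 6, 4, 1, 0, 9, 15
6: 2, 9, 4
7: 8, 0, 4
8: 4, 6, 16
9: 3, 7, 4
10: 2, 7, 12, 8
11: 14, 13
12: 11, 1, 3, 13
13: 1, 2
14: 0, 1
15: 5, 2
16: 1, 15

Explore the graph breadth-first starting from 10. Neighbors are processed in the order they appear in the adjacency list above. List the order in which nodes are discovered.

10, 2, 7, 12, 8, 0, 4, 11, 1, 3, 13, 6, 16, 14, 5, 15, 9

Visit 10; enqueue 2, 7, 12, 8 → queue [2, 7, 12, 8]
Visit 2 → queue [7, 12, 8]
Visit 7; enqueue 0, 4 → queue [12, 8, 0, 4]
Visit 12; enqueue 11, 1, 3, 13 → queue [8, 0, 4, 11, 1, 3, 13]
Visit 8; enqueue 6, 16 → queue [0, 4, 11, 1, 3, 13, 6, 16]
Visit 0 → queue [4, 11, 1, 3, 13, 6, 16]
Visit 4 → queue [11, 1, 3, 13, 6, 16]
Visit 11; enqueue 14 → queue [1, 3, 13, 6, 16, 14]
Visit 1; enqueue 5 → queue [3, 13, 6, 16, 14, 5]
Visit 3; enqueue 15 → queue [13, 6, 16, 14, 5, 15]
Visit 13 → queue [6, 16, 14, 5, 15]
Visit 6; enqueue 9 → queue [16, 14, 5, 15, 9]
Visit 16 → queue [14, 5, 15, 9]
Visit 14 → queue [5, 15, 9]
Visit 5 → queue [15, 9]
Visit 15 → queue [9]
Visit 9 → queue []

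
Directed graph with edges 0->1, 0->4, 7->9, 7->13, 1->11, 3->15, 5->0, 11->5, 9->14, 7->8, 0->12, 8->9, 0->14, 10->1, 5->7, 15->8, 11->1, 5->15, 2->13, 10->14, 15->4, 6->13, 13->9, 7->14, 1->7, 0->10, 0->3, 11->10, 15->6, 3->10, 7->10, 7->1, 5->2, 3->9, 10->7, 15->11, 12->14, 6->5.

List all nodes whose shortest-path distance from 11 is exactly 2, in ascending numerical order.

0, 2, 7, 14, 15

Level 0: 11
Level 1: 1, 5, 10
Level 2: 0, 2, 7, 14, 15
Level 3: 3, 4, 6, 8, 9, 12, 13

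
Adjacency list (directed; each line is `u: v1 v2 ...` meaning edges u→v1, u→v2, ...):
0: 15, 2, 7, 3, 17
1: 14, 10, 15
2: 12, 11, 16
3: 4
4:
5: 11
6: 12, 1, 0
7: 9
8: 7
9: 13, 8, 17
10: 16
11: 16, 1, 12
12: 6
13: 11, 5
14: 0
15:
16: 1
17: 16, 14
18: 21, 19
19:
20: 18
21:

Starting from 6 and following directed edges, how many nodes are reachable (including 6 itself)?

BFS from 6 visits: 6, 0, 1, 12, 2, 3, 7, 15, 17, 10, 14, 11, 16, 4, 9, 8, 13, 5
Reachable nodes: 18 of 22 total.

18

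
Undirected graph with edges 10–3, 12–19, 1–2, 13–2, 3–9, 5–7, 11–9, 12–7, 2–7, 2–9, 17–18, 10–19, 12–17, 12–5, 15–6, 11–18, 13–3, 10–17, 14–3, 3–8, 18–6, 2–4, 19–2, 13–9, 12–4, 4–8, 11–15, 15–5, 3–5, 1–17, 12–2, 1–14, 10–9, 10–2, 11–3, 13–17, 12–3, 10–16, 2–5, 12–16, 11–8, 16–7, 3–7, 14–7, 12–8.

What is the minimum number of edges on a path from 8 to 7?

Level 0: 8
Level 1: 3, 4, 11, 12
Level 2: 2, 5, 7, 9, 10, 13, 14, 15, 16, 17, 18, 19
Level 3: 1, 6
7 first appears at level 2.

2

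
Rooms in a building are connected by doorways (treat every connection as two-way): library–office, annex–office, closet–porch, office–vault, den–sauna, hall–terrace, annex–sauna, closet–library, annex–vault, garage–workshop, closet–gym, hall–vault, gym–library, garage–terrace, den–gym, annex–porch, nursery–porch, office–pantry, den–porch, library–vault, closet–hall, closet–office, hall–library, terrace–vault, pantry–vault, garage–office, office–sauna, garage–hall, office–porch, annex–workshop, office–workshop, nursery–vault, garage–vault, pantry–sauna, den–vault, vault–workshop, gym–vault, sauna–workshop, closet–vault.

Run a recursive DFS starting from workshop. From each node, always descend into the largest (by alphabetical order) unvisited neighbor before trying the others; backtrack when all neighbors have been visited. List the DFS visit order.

Visit workshop
workshop → vault
vault → terrace
terrace → hall
hall → library
library → office
office → sauna
sauna → pantry
sauna → den
den → porch
porch → nursery
porch → closet
closet → gym
porch → annex
office → garage

workshop, vault, terrace, hall, library, office, sauna, pantry, den, porch, nursery, closet, gym, annex, garage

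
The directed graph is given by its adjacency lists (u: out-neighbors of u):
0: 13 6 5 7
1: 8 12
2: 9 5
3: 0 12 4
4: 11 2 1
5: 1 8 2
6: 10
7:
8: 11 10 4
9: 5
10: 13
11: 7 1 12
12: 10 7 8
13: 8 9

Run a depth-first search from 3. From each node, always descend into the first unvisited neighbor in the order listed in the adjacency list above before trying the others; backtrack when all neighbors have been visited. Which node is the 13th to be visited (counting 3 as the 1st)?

Visit 3
3 → 0
0 → 13
13 → 8
8 → 11
11 → 7
11 → 1
1 → 12
12 → 10
8 → 4
4 → 2
2 → 9
9 → 5
0 → 6

Visit order: 3, 0, 13, 8, 11, 7, 1, 12, 10, 4, 2, 9, 5, 6

5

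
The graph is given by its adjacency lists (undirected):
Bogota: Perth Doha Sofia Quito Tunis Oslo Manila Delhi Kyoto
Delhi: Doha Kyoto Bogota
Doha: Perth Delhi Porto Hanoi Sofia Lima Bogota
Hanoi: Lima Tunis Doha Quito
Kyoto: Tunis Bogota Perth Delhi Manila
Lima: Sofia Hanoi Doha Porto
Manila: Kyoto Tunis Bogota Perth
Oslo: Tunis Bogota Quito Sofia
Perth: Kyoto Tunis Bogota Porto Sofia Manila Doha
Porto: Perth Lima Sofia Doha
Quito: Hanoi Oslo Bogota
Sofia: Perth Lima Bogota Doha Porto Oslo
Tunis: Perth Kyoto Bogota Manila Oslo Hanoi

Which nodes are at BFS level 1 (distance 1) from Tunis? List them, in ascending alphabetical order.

Level 0: Tunis
Level 1: Bogota, Hanoi, Kyoto, Manila, Oslo, Perth
Level 2: Delhi, Doha, Lima, Porto, Quito, Sofia

Bogota, Hanoi, Kyoto, Manila, Oslo, Perth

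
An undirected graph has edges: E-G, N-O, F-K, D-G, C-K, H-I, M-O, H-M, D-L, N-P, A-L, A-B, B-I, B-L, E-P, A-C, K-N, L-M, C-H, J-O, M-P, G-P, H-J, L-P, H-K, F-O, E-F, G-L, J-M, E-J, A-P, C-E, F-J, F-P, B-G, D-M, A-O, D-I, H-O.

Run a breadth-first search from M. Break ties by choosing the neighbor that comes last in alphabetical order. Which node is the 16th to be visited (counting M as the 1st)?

C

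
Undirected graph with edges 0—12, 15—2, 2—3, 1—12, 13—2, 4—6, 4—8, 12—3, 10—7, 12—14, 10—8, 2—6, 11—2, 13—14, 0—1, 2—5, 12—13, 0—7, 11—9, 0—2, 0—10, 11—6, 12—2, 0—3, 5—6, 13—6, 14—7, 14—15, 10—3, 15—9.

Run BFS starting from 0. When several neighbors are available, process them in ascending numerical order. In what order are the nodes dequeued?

0 → 1 → 2 → 3 → 7 → 10 → 12 → 5 → 6 → 11 → 13 → 15 → 14 → 8 → 4 → 9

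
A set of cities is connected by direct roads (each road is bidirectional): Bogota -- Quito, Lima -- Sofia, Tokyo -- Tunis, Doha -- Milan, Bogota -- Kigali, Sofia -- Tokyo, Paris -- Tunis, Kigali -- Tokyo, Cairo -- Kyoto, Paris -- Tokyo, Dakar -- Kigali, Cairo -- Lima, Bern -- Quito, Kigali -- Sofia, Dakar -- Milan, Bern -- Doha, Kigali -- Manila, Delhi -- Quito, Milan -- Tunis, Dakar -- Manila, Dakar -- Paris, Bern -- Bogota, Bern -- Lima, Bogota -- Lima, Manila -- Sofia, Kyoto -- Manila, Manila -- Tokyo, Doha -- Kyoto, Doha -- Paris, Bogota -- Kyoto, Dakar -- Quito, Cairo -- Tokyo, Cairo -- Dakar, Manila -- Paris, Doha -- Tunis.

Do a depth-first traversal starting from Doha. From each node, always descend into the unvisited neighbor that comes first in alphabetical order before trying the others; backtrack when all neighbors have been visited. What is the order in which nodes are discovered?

Visit Doha
Doha → Bern
Bern → Bogota
Bogota → Kigali
Kigali → Dakar
Dakar → Cairo
Cairo → Kyoto
Kyoto → Manila
Manila → Paris
Paris → Tokyo
Tokyo → Sofia
Sofia → Lima
Tokyo → Tunis
Tunis → Milan
Dakar → Quito
Quito → Delhi

Doha, Bern, Bogota, Kigali, Dakar, Cairo, Kyoto, Manila, Paris, Tokyo, Sofia, Lima, Tunis, Milan, Quito, Delhi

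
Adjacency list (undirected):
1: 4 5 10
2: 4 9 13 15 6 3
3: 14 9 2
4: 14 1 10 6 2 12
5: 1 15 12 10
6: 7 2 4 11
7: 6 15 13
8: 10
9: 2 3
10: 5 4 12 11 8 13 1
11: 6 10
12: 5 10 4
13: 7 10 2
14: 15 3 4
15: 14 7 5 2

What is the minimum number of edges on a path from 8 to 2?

3

Level 0: 8
Level 1: 10
Level 2: 1, 4, 5, 11, 12, 13
Level 3: 2, 6, 7, 14, 15
Level 4: 3, 9
2 first appears at level 3.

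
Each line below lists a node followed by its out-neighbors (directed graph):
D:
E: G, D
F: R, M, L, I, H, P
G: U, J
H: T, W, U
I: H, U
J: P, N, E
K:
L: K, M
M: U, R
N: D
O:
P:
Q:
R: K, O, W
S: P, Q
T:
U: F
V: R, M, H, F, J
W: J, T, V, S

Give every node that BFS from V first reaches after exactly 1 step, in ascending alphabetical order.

F, H, J, M, R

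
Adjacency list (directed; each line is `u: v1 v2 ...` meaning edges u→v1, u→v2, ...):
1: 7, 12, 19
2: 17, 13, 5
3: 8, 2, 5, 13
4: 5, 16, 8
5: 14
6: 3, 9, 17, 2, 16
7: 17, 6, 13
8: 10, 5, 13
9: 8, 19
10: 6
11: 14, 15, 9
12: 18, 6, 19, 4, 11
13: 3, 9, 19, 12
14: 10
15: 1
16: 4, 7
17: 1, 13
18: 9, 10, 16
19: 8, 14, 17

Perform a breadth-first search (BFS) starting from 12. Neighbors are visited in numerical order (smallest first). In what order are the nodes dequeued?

Visit 12; enqueue 4, 6, 11, 18, 19 → queue [4, 6, 11, 18, 19]
Visit 4; enqueue 5, 8, 16 → queue [6, 11, 18, 19, 5, 8, 16]
Visit 6; enqueue 2, 3, 9, 17 → queue [11, 18, 19, 5, 8, 16, 2, 3, 9, 17]
Visit 11; enqueue 14, 15 → queue [18, 19, 5, 8, 16, 2, 3, 9, 17, 14, 15]
Visit 18; enqueue 10 → queue [19, 5, 8, 16, 2, 3, 9, 17, 14, 15, 10]
Visit 19 → queue [5, 8, 16, 2, 3, 9, 17, 14, 15, 10]
Visit 5 → queue [8, 16, 2, 3, 9, 17, 14, 15, 10]
Visit 8; enqueue 13 → queue [16, 2, 3, 9, 17, 14, 15, 10, 13]
Visit 16; enqueue 7 → queue [2, 3, 9, 17, 14, 15, 10, 13, 7]
Visit 2 → queue [3, 9, 17, 14, 15, 10, 13, 7]
Visit 3 → queue [9, 17, 14, 15, 10, 13, 7]
Visit 9 → queue [17, 14, 15, 10, 13, 7]
Visit 17; enqueue 1 → queue [14, 15, 10, 13, 7, 1]
Visit 14 → queue [15, 10, 13, 7, 1]
Visit 15 → queue [10, 13, 7, 1]
Visit 10 → queue [13, 7, 1]
Visit 13 → queue [7, 1]
Visit 7 → queue [1]
Visit 1 → queue []

12 4 6 11 18 19 5 8 16 2 3 9 17 14 15 10 13 7 1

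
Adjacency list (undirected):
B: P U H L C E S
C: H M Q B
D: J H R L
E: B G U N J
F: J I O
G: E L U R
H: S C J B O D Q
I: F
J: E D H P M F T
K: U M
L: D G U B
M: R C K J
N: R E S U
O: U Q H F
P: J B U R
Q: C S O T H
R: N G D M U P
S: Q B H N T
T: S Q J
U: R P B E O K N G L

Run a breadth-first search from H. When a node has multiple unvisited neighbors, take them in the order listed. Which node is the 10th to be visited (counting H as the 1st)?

Visit H; enqueue S, C, J, B, O, D, Q → queue [S, C, J, B, O, D, Q]
Visit S; enqueue N, T → queue [C, J, B, O, D, Q, N, T]
Visit C; enqueue M → queue [J, B, O, D, Q, N, T, M]
Visit J; enqueue E, P, F → queue [B, O, D, Q, N, T, M, E, P, F]
Visit B; enqueue U, L → queue [O, D, Q, N, T, M, E, P, F, U, L]
Visit O → queue [D, Q, N, T, M, E, P, F, U, L]
Visit D; enqueue R → queue [Q, N, T, M, E, P, F, U, L, R]
Visit Q → queue [N, T, M, E, P, F, U, L, R]
Visit N → queue [T, M, E, P, F, U, L, R]
Visit T → queue [M, E, P, F, U, L, R]
Visit M; enqueue K → queue [E, P, F, U, L, R, K]
Visit E; enqueue G → queue [P, F, U, L, R, K, G]
Visit P → queue [F, U, L, R, K, G]
Visit F; enqueue I → queue [U, L, R, K, G, I]
Visit U → queue [L, R, K, G, I]
Visit L → queue [R, K, G, I]
Visit R → queue [K, G, I]
Visit K → queue [G, I]
Visit G → queue [I]
Visit I → queue []

Visit order: H, S, C, J, B, O, D, Q, N, T, M, E, P, F, U, L, R, K, G, I

T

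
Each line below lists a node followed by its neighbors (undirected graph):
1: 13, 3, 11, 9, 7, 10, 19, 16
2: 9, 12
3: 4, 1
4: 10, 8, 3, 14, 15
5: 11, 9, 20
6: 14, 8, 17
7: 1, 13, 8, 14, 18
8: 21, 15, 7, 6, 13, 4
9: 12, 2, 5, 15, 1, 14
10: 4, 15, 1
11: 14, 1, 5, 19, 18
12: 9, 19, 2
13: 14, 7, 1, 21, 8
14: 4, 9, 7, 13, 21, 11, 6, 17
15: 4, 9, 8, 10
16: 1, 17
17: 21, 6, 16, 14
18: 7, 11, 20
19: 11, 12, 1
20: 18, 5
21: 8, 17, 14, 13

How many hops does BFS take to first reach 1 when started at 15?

2

Level 0: 15
Level 1: 4, 8, 9, 10
Level 2: 1, 2, 3, 5, 6, 7, 12, 13, 14, 21
Level 3: 11, 16, 17, 18, 19, 20
1 first appears at level 2.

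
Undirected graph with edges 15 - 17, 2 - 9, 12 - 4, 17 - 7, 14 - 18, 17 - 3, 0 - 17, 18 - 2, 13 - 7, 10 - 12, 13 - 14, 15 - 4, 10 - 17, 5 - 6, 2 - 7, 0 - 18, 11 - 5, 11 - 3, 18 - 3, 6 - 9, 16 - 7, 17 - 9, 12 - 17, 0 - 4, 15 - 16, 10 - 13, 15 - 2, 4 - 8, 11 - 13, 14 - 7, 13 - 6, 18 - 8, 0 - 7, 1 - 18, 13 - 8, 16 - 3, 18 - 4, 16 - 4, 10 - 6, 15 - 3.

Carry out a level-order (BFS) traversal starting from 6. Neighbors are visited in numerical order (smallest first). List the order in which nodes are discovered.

Visit 6; enqueue 5, 9, 10, 13 → queue [5, 9, 10, 13]
Visit 5; enqueue 11 → queue [9, 10, 13, 11]
Visit 9; enqueue 2, 17 → queue [10, 13, 11, 2, 17]
Visit 10; enqueue 12 → queue [13, 11, 2, 17, 12]
Visit 13; enqueue 7, 8, 14 → queue [11, 2, 17, 12, 7, 8, 14]
Visit 11; enqueue 3 → queue [2, 17, 12, 7, 8, 14, 3]
Visit 2; enqueue 15, 18 → queue [17, 12, 7, 8, 14, 3, 15, 18]
Visit 17; enqueue 0 → queue [12, 7, 8, 14, 3, 15, 18, 0]
Visit 12; enqueue 4 → queue [7, 8, 14, 3, 15, 18, 0, 4]
Visit 7; enqueue 16 → queue [8, 14, 3, 15, 18, 0, 4, 16]
Visit 8 → queue [14, 3, 15, 18, 0, 4, 16]
Visit 14 → queue [3, 15, 18, 0, 4, 16]
Visit 3 → queue [15, 18, 0, 4, 16]
Visit 15 → queue [18, 0, 4, 16]
Visit 18; enqueue 1 → queue [0, 4, 16, 1]
Visit 0 → queue [4, 16, 1]
Visit 4 → queue [16, 1]
Visit 16 → queue [1]
Visit 1 → queue []

6 5 9 10 13 11 2 17 12 7 8 14 3 15 18 0 4 16 1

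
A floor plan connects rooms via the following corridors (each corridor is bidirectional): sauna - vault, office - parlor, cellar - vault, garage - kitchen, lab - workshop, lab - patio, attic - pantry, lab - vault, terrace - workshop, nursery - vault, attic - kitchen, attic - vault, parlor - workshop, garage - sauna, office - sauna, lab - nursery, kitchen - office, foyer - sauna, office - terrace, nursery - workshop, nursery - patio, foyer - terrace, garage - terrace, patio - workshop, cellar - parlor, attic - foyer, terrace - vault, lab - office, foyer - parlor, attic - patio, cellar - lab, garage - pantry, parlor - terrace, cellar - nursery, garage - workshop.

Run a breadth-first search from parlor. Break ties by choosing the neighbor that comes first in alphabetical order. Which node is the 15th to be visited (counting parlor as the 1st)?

pantry

Visit parlor; enqueue cellar, foyer, office, terrace, workshop → queue [cellar, foyer, office, terrace, workshop]
Visit cellar; enqueue lab, nursery, vault → queue [foyer, office, terrace, workshop, lab, nursery, vault]
Visit foyer; enqueue attic, sauna → queue [office, terrace, workshop, lab, nursery, vault, attic, sauna]
Visit office; enqueue kitchen → queue [terrace, workshop, lab, nursery, vault, attic, sauna, kitchen]
Visit terrace; enqueue garage → queue [workshop, lab, nursery, vault, attic, sauna, kitchen, garage]
Visit workshop; enqueue patio → queue [lab, nursery, vault, attic, sauna, kitchen, garage, patio]
Visit lab → queue [nursery, vault, attic, sauna, kitchen, garage, patio]
Visit nursery → queue [vault, attic, sauna, kitchen, garage, patio]
Visit vault → queue [attic, sauna, kitchen, garage, patio]
Visit attic; enqueue pantry → queue [sauna, kitchen, garage, patio, pantry]
Visit sauna → queue [kitchen, garage, patio, pantry]
Visit kitchen → queue [garage, patio, pantry]
Visit garage → queue [patio, pantry]
Visit patio → queue [pantry]
Visit pantry → queue []

Visit order: parlor, cellar, foyer, office, terrace, workshop, lab, nursery, vault, attic, sauna, kitchen, garage, patio, pantry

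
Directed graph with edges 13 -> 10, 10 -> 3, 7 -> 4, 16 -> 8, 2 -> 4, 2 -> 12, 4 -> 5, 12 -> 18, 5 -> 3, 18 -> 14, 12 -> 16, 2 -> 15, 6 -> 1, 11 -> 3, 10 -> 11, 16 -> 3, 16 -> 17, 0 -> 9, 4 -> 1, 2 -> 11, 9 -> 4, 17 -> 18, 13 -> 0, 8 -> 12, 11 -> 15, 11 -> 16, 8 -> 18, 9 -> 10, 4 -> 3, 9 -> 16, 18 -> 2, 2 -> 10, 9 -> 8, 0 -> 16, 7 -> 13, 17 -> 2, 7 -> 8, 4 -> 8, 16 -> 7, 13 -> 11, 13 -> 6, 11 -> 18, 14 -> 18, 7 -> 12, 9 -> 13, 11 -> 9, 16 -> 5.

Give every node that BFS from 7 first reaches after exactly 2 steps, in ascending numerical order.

Level 0: 7
Level 1: 4, 8, 12, 13
Level 2: 0, 1, 3, 5, 6, 10, 11, 16, 18
Level 3: 2, 9, 14, 15, 17

0, 1, 3, 5, 6, 10, 11, 16, 18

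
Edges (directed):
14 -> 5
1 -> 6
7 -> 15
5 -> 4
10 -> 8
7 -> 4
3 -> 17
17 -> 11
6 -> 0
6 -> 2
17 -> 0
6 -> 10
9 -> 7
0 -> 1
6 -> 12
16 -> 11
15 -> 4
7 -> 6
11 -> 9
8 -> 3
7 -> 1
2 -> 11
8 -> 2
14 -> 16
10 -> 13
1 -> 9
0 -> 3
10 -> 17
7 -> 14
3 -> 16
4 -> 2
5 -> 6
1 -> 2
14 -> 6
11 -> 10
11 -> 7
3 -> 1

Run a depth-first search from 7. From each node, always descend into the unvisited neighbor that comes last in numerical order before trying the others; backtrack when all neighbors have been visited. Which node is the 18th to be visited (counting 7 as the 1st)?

Visit 7
7 → 15
15 → 4
4 → 2
2 → 11
11 → 10
10 → 17
17 → 0
0 → 3
3 → 16
3 → 1
1 → 9
1 → 6
6 → 12
10 → 13
10 → 8
7 → 14
14 → 5

Visit order: 7, 15, 4, 2, 11, 10, 17, 0, 3, 16, 1, 9, 6, 12, 13, 8, 14, 5

5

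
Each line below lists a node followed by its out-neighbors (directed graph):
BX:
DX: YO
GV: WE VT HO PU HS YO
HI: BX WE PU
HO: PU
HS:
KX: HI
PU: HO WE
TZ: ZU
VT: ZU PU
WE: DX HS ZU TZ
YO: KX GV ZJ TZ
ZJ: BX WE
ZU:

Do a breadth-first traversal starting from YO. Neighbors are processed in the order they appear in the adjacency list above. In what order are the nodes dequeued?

Visit YO; enqueue KX, GV, ZJ, TZ → queue [KX, GV, ZJ, TZ]
Visit KX; enqueue HI → queue [GV, ZJ, TZ, HI]
Visit GV; enqueue WE, VT, HO, PU, HS → queue [ZJ, TZ, HI, WE, VT, HO, PU, HS]
Visit ZJ; enqueue BX → queue [TZ, HI, WE, VT, HO, PU, HS, BX]
Visit TZ; enqueue ZU → queue [HI, WE, VT, HO, PU, HS, BX, ZU]
Visit HI → queue [WE, VT, HO, PU, HS, BX, ZU]
Visit WE; enqueue DX → queue [VT, HO, PU, HS, BX, ZU, DX]
Visit VT → queue [HO, PU, HS, BX, ZU, DX]
Visit HO → queue [PU, HS, BX, ZU, DX]
Visit PU → queue [HS, BX, ZU, DX]
Visit HS → queue [BX, ZU, DX]
Visit BX → queue [ZU, DX]
Visit ZU → queue [DX]
Visit DX → queue []

YO, KX, GV, ZJ, TZ, HI, WE, VT, HO, PU, HS, BX, ZU, DX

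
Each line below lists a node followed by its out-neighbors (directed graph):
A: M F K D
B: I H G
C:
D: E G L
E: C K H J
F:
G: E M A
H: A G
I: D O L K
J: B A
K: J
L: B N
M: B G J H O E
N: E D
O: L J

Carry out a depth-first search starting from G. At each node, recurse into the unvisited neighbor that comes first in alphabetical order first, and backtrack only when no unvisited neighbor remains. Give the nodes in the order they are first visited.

Visit G
G → A
A → D
D → E
E → C
E → H
E → J
J → B
B → I
I → K
I → L
L → N
I → O
A → F
A → M

G → A → D → E → C → H → J → B → I → K → L → N → O → F → M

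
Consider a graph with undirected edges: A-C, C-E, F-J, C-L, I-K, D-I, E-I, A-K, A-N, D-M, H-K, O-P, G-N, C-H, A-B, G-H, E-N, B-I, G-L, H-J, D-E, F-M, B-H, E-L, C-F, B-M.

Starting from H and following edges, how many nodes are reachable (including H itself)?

14

BFS from H visits: H, K, J, G, C, B, I, A, F, N, L, E, M, D
Reachable nodes: 14 of 16 total.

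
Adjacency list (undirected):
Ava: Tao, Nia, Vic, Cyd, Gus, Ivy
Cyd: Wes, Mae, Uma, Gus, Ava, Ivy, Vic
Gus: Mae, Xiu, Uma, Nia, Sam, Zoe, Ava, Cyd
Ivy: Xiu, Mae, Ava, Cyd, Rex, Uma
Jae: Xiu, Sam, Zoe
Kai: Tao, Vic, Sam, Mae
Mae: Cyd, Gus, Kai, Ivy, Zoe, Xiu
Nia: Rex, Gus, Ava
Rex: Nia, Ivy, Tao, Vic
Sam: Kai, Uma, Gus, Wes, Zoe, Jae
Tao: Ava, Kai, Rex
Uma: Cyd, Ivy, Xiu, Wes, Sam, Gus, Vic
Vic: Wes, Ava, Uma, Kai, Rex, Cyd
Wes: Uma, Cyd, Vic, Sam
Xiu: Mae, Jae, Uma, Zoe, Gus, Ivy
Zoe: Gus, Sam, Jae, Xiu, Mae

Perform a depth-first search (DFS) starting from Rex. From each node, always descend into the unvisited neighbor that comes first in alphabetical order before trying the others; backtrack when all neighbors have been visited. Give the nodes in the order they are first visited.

Visit Rex
Rex → Ivy
Ivy → Ava
Ava → Cyd
Cyd → Gus
Gus → Mae
Mae → Kai
Kai → Sam
Sam → Jae
Jae → Xiu
Xiu → Uma
Uma → Vic
Vic → Wes
Xiu → Zoe
Kai → Tao
Gus → Nia

Rex -> Ivy -> Ava -> Cyd -> Gus -> Mae -> Kai -> Sam -> Jae -> Xiu -> Uma -> Vic -> Wes -> Zoe -> Tao -> Nia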